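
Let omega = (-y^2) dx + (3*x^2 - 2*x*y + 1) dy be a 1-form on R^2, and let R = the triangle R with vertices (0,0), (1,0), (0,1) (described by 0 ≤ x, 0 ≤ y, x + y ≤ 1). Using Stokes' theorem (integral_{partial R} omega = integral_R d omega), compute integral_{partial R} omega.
integral_(partial R) omega = 1

Stokes: integral_partial_R omega = integral_R d omega with d omega = (∂Q/∂x - ∂P/∂y) dx ∧ dy.
  ∂Q/∂x = 6*x - 2*y
  ∂P/∂y = -2*y
  integrand = ∂Q/∂x - ∂P/∂y = 6*x.
Integrating over R: integral_0^1 integral_0^{1-x} (6*x) dy dx = 1.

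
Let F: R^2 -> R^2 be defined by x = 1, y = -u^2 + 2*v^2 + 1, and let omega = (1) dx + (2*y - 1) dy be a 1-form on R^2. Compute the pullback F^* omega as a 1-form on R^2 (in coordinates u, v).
F^* omega = (2*u*(2*u^2 - 4*v^2 - 1)) du + (4*v*(-2*u^2 + 4*v^2 + 1)) dv

Using F^*(f dg) = (f ∘ F) d(g ∘ F), substitute each coordinate x_i by F_i(u, v) in f_i, and replace dx_i by d F_i = (∂F_i/∂u) du + (∂F_i/∂v) dv.
  For the x component: f_1(F) = 1; d F_1 = (0) du + (0) dv
  For the y component: f_2(F) = -2*u^2 + 4*v^2 + 1; d F_2 = (-2*u) du + (4*v) dv
Combining and collecting du, dv coefficients:
  coeff of du: 2*u*(2*u^2 - 4*v^2 - 1)
  coeff of dv: 4*v*(-2*u^2 + 4*v^2 + 1)
F^* omega = (2*u*(2*u^2 - 4*v^2 - 1)) du + (4*v*(-2*u^2 + 4*v^2 + 1)) dv.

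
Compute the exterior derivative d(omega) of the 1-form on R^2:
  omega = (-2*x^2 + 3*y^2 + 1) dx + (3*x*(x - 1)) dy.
d(omega) = (6*x - 6*y - 3) dx ∧ dy

For a 1-form omega = sum_i f_i dx_i, the exterior derivative is
  d(omega) = sum_{i < j} (∂f_j/∂x_i - ∂f_i/∂x_j) dx_i ∧ dx_j.
  coefficient of dx ∧ dy: ∂f_2/∂x - ∂f_1/∂y = ∂(3*x*(x - 1))/∂x - ∂(-2*x^2 + 3*y^2 + 1)/∂y = 6*x - 6*y - 3
Assembling: d(omega) = (6*x - 6*y - 3) dx ∧ dy.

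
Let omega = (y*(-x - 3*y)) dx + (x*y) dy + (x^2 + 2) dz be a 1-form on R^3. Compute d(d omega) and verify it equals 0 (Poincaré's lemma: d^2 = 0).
d(d omega) = 0

Step 1: d omega = sum_{i<j} (∂f_j/∂x_i - ∂f_i/∂x_j) dx_i ∧ dx_j:
  coeff of dx ∧ dy: x + 7*y
  coeff of dx ∧ dz: 2*x
  coeff of dy ∧ dz: 0
Step 2: Apply d again to each 2-form coefficient. The only possible 3-form in R^3 is dx ∧ dy ∧ dz, with coefficient
  ∂(coeff of dy∧dz)/∂x - ∂(coeff of dx∧dz)/∂y + ∂(coeff of dx∧dy)/∂z
  = ∂/∂x (0) - ∂/∂y (2*x) + ∂/∂z (x + 7*y).
Each of these terms simplifies to sums of mixed partials that cancel in pairs. The result is 0 (by equality of mixed partials for smooth functions — Schwarz / Clairaut).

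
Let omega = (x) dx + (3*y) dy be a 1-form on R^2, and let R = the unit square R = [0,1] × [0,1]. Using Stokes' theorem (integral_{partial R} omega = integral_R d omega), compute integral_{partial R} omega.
integral_(partial R) omega = 0

Stokes: integral_partial_R omega = integral_R d omega with d omega = (∂Q/∂x - ∂P/∂y) dx ∧ dy.
  ∂Q/∂x = 0
  ∂P/∂y = 0
  integrand = ∂Q/∂x - ∂P/∂y = 0.
Integrating over R: integral_0^1 integral_0^1 (0) dx dy = 0.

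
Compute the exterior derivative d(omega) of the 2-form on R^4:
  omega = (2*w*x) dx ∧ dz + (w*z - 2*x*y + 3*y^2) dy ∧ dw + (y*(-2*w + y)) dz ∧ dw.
d(omega) = (2*x) dx ∧ dz ∧ dw + (-2*y) dx ∧ dy ∧ dw + (-3*w + 2*y) dy ∧ dz ∧ dw

For a 2-form omega = sum_{i<j} g_{ij} dx_i ∧ dx_j, the exterior derivative is
  d(omega) = sum_{i<j} d(g_{ij}) ∧ dx_i ∧ dx_j = sum_{i<j, k} (∂g_{ij}/∂x_k) dx_k ∧ dx_i ∧ dx_j.
Expand each term, using dx_k ∧ dx_i ∧ dx_j = sgn(permutation) dx_{(a)} ∧ dx_{(b)} ∧ dx_{(c)} with (a < b < c) sorted:
  d(2*w*x) includes (∂/∂w)(2*w*x) dw = (2*x) dw, which multiplied by dx ∧ dz gives (2*x) dx ∧ dz ∧ dw
  d(w*z - 2*x*y + 3*y^2) includes (∂/∂x)(w*z - 2*x*y + 3*y^2) dx = (-2*y) dx, which multiplied by dy ∧ dw gives (-2*y) dx ∧ dy ∧ dw
  d(w*z - 2*x*y + 3*y^2) includes (∂/∂z)(w*z - 2*x*y + 3*y^2) dz = (w) dz, which multiplied by dy ∧ dw gives (-w) dy ∧ dz ∧ dw
  d(y*(-2*w + y)) includes (∂/∂y)(y*(-2*w + y)) dy = (-2*w + 2*y) dy, which multiplied by dz ∧ dw gives (-2*w + 2*y) dy ∧ dz ∧ dw
Collecting like 3-forms: d(omega) = (2*x) dx ∧ dz ∧ dw + (-2*y) dx ∧ dy ∧ dw + (-3*w + 2*y) dy ∧ dz ∧ dw.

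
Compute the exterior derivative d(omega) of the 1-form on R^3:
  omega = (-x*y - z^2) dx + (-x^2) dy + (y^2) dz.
d(omega) = (-x) dx ∧ dy + (2*z) dx ∧ dz + (2*y) dy ∧ dz

For a 1-form omega = sum_i f_i dx_i, the exterior derivative is
  d(omega) = sum_{i < j} (∂f_j/∂x_i - ∂f_i/∂x_j) dx_i ∧ dx_j.
  coefficient of dx ∧ dy: ∂f_2/∂x - ∂f_1/∂y = ∂(-x^2)/∂x - ∂(-x*y - z^2)/∂y = -x
  coefficient of dx ∧ dz: ∂f_3/∂x - ∂f_1/∂z = ∂(y^2)/∂x - ∂(-x*y - z^2)/∂z = 2*z
  coefficient of dy ∧ dz: ∂f_3/∂y - ∂f_2/∂z = ∂(y^2)/∂y - ∂(-x^2)/∂z = 2*y
Assembling: d(omega) = (-x) dx ∧ dy + (2*z) dx ∧ dz + (2*y) dy ∧ dz.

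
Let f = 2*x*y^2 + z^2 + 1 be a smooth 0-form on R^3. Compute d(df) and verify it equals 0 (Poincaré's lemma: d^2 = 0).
d(df) = 0

Step 1: df = sum_i (∂f/∂x_i) dx_i = (2*y^2) dx + (4*x*y) dy + (2*z) dz.
Step 2: Apply d again. Using the 1-form formula, the coefficient of dx ∧ dy in d(df) is ∂^2 f/∂x ∂y - ∂^2 f/∂y ∂x = (4*y) - (4*y) = 0 (equality of mixed partials for smooth f).
Similarly for dx ∧ dz and dy ∧ dz — all coefficients vanish. So d(df) = 0.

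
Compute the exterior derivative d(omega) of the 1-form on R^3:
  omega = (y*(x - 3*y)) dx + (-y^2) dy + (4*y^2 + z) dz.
d(omega) = (-x + 6*y) dx ∧ dy + (8*y) dy ∧ dz

For a 1-form omega = sum_i f_i dx_i, the exterior derivative is
  d(omega) = sum_{i < j} (∂f_j/∂x_i - ∂f_i/∂x_j) dx_i ∧ dx_j.
  coefficient of dx ∧ dy: ∂f_2/∂x - ∂f_1/∂y = ∂(-y^2)/∂x - ∂(y*(x - 3*y))/∂y = -x + 6*y
  coefficient of dy ∧ dz: ∂f_3/∂y - ∂f_2/∂z = ∂(4*y^2 + z)/∂y - ∂(-y^2)/∂z = 8*y
Assembling: d(omega) = (-x + 6*y) dx ∧ dy + (8*y) dy ∧ dz.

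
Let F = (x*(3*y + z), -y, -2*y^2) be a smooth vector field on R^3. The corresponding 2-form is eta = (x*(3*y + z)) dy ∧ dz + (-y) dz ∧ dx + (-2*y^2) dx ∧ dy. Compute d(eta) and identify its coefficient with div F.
d(eta) = (3*y + z - 1) dx ∧ dy ∧ dz; div F = 3*y + z - 1

For a 2-form in R^3 of the form above, applying d gives a 3-form with coefficient ∂P/∂x + ∂Q/∂y + ∂R/∂z:
  ∂P/∂x = 3*y + z
  ∂Q/∂y = -1
  ∂R/∂z = 0
Sum = 3*y + z - 1, which is exactly div F.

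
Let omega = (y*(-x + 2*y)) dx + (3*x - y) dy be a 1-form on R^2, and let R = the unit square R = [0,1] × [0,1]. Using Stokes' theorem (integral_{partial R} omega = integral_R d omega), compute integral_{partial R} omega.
integral_(partial R) omega = 3/2

Stokes: integral_partial_R omega = integral_R d omega with d omega = (∂Q/∂x - ∂P/∂y) dx ∧ dy.
  ∂Q/∂x = 3
  ∂P/∂y = -x + 4*y
  integrand = ∂Q/∂x - ∂P/∂y = x - 4*y + 3.
Integrating over R: integral_0^1 integral_0^1 (x - 4*y + 3) dx dy = 3/2.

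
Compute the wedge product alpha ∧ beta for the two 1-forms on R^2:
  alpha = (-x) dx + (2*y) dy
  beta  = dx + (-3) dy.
alpha ∧ beta = (3*x - 2*y) dx ∧ dy

Distribute the wedge, using dx_i ∧ dx_j = -dx_j ∧ dx_i and dx_i ∧ dx_i = 0. For each pair (i, j) with i < j, the coefficient of dx_i ∧ dx_j in alpha ∧ beta is (alpha_i * beta_j - alpha_j * beta_i). Collecting: alpha ∧ beta = (3*x - 2*y) dx ∧ dy.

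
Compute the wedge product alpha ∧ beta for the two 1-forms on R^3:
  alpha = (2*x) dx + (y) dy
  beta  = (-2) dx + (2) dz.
alpha ∧ beta = (4*x) dx ∧ dz + (2*y) dx ∧ dy + (2*y) dy ∧ dz

Distribute the wedge, using dx_i ∧ dx_j = -dx_j ∧ dx_i and dx_i ∧ dx_i = 0. For each pair (i, j) with i < j, the coefficient of dx_i ∧ dx_j in alpha ∧ beta is (alpha_i * beta_j - alpha_j * beta_i). Collecting: alpha ∧ beta = (4*x) dx ∧ dz + (2*y) dx ∧ dy + (2*y) dy ∧ dz.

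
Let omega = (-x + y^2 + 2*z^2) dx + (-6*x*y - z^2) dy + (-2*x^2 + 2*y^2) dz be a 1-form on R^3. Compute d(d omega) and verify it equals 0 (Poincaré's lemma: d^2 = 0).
d(d omega) = 0

Step 1: d omega = sum_{i<j} (∂f_j/∂x_i - ∂f_i/∂x_j) dx_i ∧ dx_j:
  coeff of dx ∧ dy: -8*y
  coeff of dx ∧ dz: -4*x - 4*z
  coeff of dy ∧ dz: 4*y + 2*z
Step 2: Apply d again to each 2-form coefficient. The only possible 3-form in R^3 is dx ∧ dy ∧ dz, with coefficient
  ∂(coeff of dy∧dz)/∂x - ∂(coeff of dx∧dz)/∂y + ∂(coeff of dx∧dy)/∂z
  = ∂/∂x (4*y + 2*z) - ∂/∂y (-4*x - 4*z) + ∂/∂z (-8*y).
Each of these terms simplifies to sums of mixed partials that cancel in pairs. The result is 0 (by equality of mixed partials for smooth functions — Schwarz / Clairaut).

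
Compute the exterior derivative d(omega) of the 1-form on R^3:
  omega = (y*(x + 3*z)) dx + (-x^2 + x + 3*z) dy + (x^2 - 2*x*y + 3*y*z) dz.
d(omega) = (-3*x - 3*z + 1) dx ∧ dy + (2*x - 5*y) dx ∧ dz + (-2*x + 3*z - 3) dy ∧ dz

For a 1-form omega = sum_i f_i dx_i, the exterior derivative is
  d(omega) = sum_{i < j} (∂f_j/∂x_i - ∂f_i/∂x_j) dx_i ∧ dx_j.
  coefficient of dx ∧ dy: ∂f_2/∂x - ∂f_1/∂y = ∂(-x^2 + x + 3*z)/∂x - ∂(y*(x + 3*z))/∂y = -3*x - 3*z + 1
  coefficient of dx ∧ dz: ∂f_3/∂x - ∂f_1/∂z = ∂(x^2 - 2*x*y + 3*y*z)/∂x - ∂(y*(x + 3*z))/∂z = 2*x - 5*y
  coefficient of dy ∧ dz: ∂f_3/∂y - ∂f_2/∂z = ∂(x^2 - 2*x*y + 3*y*z)/∂y - ∂(-x^2 + x + 3*z)/∂z = -2*x + 3*z - 3
Assembling: d(omega) = (-3*x - 3*z + 1) dx ∧ dy + (2*x - 5*y) dx ∧ dz + (-2*x + 3*z - 3) dy ∧ dz.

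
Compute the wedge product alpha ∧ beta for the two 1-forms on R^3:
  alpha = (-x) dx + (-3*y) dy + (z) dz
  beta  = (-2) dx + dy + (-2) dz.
alpha ∧ beta = (-x - 6*y) dx ∧ dy + (2*x + 2*z) dx ∧ dz + (6*y - z) dy ∧ dz

Distribute the wedge, using dx_i ∧ dx_j = -dx_j ∧ dx_i and dx_i ∧ dx_i = 0. For each pair (i, j) with i < j, the coefficient of dx_i ∧ dx_j in alpha ∧ beta is (alpha_i * beta_j - alpha_j * beta_i). Collecting: alpha ∧ beta = (-x - 6*y) dx ∧ dy + (2*x + 2*z) dx ∧ dz + (6*y - z) dy ∧ dz.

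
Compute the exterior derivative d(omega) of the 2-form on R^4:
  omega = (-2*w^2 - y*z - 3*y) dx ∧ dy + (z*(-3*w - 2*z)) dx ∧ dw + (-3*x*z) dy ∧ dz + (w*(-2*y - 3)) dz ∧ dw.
d(omega) = (-y - 3*z) dx ∧ dy ∧ dz + (-4*w) dx ∧ dy ∧ dw + (3*w + 4*z) dx ∧ dz ∧ dw + (-2*w) dy ∧ dz ∧ dw

For a 2-form omega = sum_{i<j} g_{ij} dx_i ∧ dx_j, the exterior derivative is
  d(omega) = sum_{i<j} d(g_{ij}) ∧ dx_i ∧ dx_j = sum_{i<j, k} (∂g_{ij}/∂x_k) dx_k ∧ dx_i ∧ dx_j.
Expand each term, using dx_k ∧ dx_i ∧ dx_j = sgn(permutation) dx_{(a)} ∧ dx_{(b)} ∧ dx_{(c)} with (a < b < c) sorted:
  d(-2*w^2 - y*z - 3*y) includes (∂/∂z)(-2*w^2 - y*z - 3*y) dz = (-y) dz, which multiplied by dx ∧ dy gives (-y) dx ∧ dy ∧ dz
  d(-2*w^2 - y*z - 3*y) includes (∂/∂w)(-2*w^2 - y*z - 3*y) dw = (-4*w) dw, which multiplied by dx ∧ dy gives (-4*w) dx ∧ dy ∧ dw
  d(z*(-3*w - 2*z)) includes (∂/∂z)(z*(-3*w - 2*z)) dz = (-3*w - 4*z) dz, which multiplied by dx ∧ dw gives (3*w + 4*z) dx ∧ dz ∧ dw
  d(-3*x*z) includes (∂/∂x)(-3*x*z) dx = (-3*z) dx, which multiplied by dy ∧ dz gives (-3*z) dx ∧ dy ∧ dz
  d(w*(-2*y - 3)) includes (∂/∂y)(w*(-2*y - 3)) dy = (-2*w) dy, which multiplied by dz ∧ dw gives (-2*w) dy ∧ dz ∧ dw
Collecting like 3-forms: d(omega) = (-y - 3*z) dx ∧ dy ∧ dz + (-4*w) dx ∧ dy ∧ dw + (3*w + 4*z) dx ∧ dz ∧ dw + (-2*w) dy ∧ dz ∧ dw.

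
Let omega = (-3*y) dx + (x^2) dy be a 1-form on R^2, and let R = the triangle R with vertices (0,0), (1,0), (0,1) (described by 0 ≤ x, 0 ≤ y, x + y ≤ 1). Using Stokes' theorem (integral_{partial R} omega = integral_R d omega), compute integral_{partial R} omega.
integral_(partial R) omega = 11/6

Stokes: integral_partial_R omega = integral_R d omega with d omega = (∂Q/∂x - ∂P/∂y) dx ∧ dy.
  ∂Q/∂x = 2*x
  ∂P/∂y = -3
  integrand = ∂Q/∂x - ∂P/∂y = 2*x + 3.
Integrating over R: integral_0^1 integral_0^{1-x} (2*x + 3) dy dx = 11/6.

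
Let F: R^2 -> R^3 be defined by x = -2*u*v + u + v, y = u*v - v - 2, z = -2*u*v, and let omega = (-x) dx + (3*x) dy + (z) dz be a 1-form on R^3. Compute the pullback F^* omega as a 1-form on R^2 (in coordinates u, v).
F^* omega = (-6*u*v^2 + 7*u*v - u + 5*v^2 - v) du + (-6*u^2*v + 5*u^2 + 13*u*v - 4*u - 4*v) dv

Using F^*(f dg) = (f ∘ F) d(g ∘ F), substitute each coordinate x_i by F_i(u, v) in f_i, and replace dx_i by d F_i = (∂F_i/∂u) du + (∂F_i/∂v) dv.
  For the x component: f_1(F) = 2*u*v - u - v; d F_1 = (1 - 2*v) du + (1 - 2*u) dv
  For the y component: f_2(F) = -6*u*v + 3*u + 3*v; d F_2 = (v) du + (u - 1) dv
  For the z component: f_3(F) = -2*u*v; d F_3 = (-2*v) du + (-2*u) dv
Combining and collecting du, dv coefficients:
  coeff of du: -6*u*v^2 + 7*u*v - u + 5*v^2 - v
  coeff of dv: -6*u^2*v + 5*u^2 + 13*u*v - 4*u - 4*v
F^* omega = (-6*u*v^2 + 7*u*v - u + 5*v^2 - v) du + (-6*u^2*v + 5*u^2 + 13*u*v - 4*u - 4*v) dv.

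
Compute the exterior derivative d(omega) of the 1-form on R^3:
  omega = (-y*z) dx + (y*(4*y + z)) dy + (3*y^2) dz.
d(omega) = (z) dx ∧ dy + (y) dx ∧ dz + (5*y) dy ∧ dz

For a 1-form omega = sum_i f_i dx_i, the exterior derivative is
  d(omega) = sum_{i < j} (∂f_j/∂x_i - ∂f_i/∂x_j) dx_i ∧ dx_j.
  coefficient of dx ∧ dy: ∂f_2/∂x - ∂f_1/∂y = ∂(y*(4*y + z))/∂x - ∂(-y*z)/∂y = z
  coefficient of dx ∧ dz: ∂f_3/∂x - ∂f_1/∂z = ∂(3*y^2)/∂x - ∂(-y*z)/∂z = y
  coefficient of dy ∧ dz: ∂f_3/∂y - ∂f_2/∂z = ∂(3*y^2)/∂y - ∂(y*(4*y + z))/∂z = 5*y
Assembling: d(omega) = (z) dx ∧ dy + (y) dx ∧ dz + (5*y) dy ∧ dz.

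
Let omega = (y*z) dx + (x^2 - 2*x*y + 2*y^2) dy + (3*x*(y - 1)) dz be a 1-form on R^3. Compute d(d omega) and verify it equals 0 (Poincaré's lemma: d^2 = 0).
d(d omega) = 0

Step 1: d omega = sum_{i<j} (∂f_j/∂x_i - ∂f_i/∂x_j) dx_i ∧ dx_j:
  coeff of dx ∧ dy: 2*x - 2*y - z
  coeff of dx ∧ dz: 2*y - 3
  coeff of dy ∧ dz: 3*x
Step 2: Apply d again to each 2-form coefficient. The only possible 3-form in R^3 is dx ∧ dy ∧ dz, with coefficient
  ∂(coeff of dy∧dz)/∂x - ∂(coeff of dx∧dz)/∂y + ∂(coeff of dx∧dy)/∂z
  = ∂/∂x (3*x) - ∂/∂y (2*y - 3) + ∂/∂z (2*x - 2*y - z).
Each of these terms simplifies to sums of mixed partials that cancel in pairs. The result is 0 (by equality of mixed partials for smooth functions — Schwarz / Clairaut).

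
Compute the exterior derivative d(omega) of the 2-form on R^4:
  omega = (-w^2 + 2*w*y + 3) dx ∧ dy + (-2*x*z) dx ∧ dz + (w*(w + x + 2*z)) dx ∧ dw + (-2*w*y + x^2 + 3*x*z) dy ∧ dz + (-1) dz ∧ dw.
d(omega) = (-2*w + 2*y) dx ∧ dy ∧ dw + (-2*w) dx ∧ dz ∧ dw + (2*x + 3*z) dx ∧ dy ∧ dz + (-2*y) dy ∧ dz ∧ dw

For a 2-form omega = sum_{i<j} g_{ij} dx_i ∧ dx_j, the exterior derivative is
  d(omega) = sum_{i<j} d(g_{ij}) ∧ dx_i ∧ dx_j = sum_{i<j, k} (∂g_{ij}/∂x_k) dx_k ∧ dx_i ∧ dx_j.
Expand each term, using dx_k ∧ dx_i ∧ dx_j = sgn(permutation) dx_{(a)} ∧ dx_{(b)} ∧ dx_{(c)} with (a < b < c) sorted:
  d(-w^2 + 2*w*y + 3) includes (∂/∂w)(-w^2 + 2*w*y + 3) dw = (-2*w + 2*y) dw, which multiplied by dx ∧ dy gives (-2*w + 2*y) dx ∧ dy ∧ dw
  d(w*(w + x + 2*z)) includes (∂/∂z)(w*(w + x + 2*z)) dz = (2*w) dz, which multiplied by dx ∧ dw gives (-2*w) dx ∧ dz ∧ dw
  d(-2*w*y + x^2 + 3*x*z) includes (∂/∂x)(-2*w*y + x^2 + 3*x*z) dx = (2*x + 3*z) dx, which multiplied by dy ∧ dz gives (2*x + 3*z) dx ∧ dy ∧ dz
  d(-2*w*y + x^2 + 3*x*z) includes (∂/∂w)(-2*w*y + x^2 + 3*x*z) dw = (-2*y) dw, which multiplied by dy ∧ dz gives (-2*y) dy ∧ dz ∧ dw
Collecting like 3-forms: d(omega) = (-2*w + 2*y) dx ∧ dy ∧ dw + (-2*w) dx ∧ dz ∧ dw + (2*x + 3*z) dx ∧ dy ∧ dz + (-2*y) dy ∧ dz ∧ dw.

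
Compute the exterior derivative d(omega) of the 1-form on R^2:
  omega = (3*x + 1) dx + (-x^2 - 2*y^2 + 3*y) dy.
d(omega) = (-2*x) dx ∧ dy

For a 1-form omega = sum_i f_i dx_i, the exterior derivative is
  d(omega) = sum_{i < j} (∂f_j/∂x_i - ∂f_i/∂x_j) dx_i ∧ dx_j.
  coefficient of dx ∧ dy: ∂f_2/∂x - ∂f_1/∂y = ∂(-x^2 - 2*y^2 + 3*y)/∂x - ∂(3*x + 1)/∂y = -2*x
Assembling: d(omega) = (-2*x) dx ∧ dy.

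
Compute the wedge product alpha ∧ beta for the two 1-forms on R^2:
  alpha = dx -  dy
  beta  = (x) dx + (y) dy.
alpha ∧ beta = (x + y) dx ∧ dy

Distribute the wedge, using dx_i ∧ dx_j = -dx_j ∧ dx_i and dx_i ∧ dx_i = 0. For each pair (i, j) with i < j, the coefficient of dx_i ∧ dx_j in alpha ∧ beta is (alpha_i * beta_j - alpha_j * beta_i). Collecting: alpha ∧ beta = (x + y) dx ∧ dy.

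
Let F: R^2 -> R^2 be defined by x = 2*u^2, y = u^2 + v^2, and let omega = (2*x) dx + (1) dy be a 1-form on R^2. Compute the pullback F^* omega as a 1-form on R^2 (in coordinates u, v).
F^* omega = (16*u^3 + 2*u) du + (2*v) dv

Using F^*(f dg) = (f ∘ F) d(g ∘ F), substitute each coordinate x_i by F_i(u, v) in f_i, and replace dx_i by d F_i = (∂F_i/∂u) du + (∂F_i/∂v) dv.
  For the x component: f_1(F) = 4*u^2; d F_1 = (4*u) du + (0) dv
  For the y component: f_2(F) = 1; d F_2 = (2*u) du + (2*v) dv
Combining and collecting du, dv coefficients:
  coeff of du: 16*u^3 + 2*u
  coeff of dv: 2*v
F^* omega = (16*u^3 + 2*u) du + (2*v) dv.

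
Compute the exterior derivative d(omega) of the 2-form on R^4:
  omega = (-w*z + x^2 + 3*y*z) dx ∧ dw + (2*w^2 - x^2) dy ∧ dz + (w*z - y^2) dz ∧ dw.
d(omega) = (-3*z) dx ∧ dy ∧ dw + (w - 3*y) dx ∧ dz ∧ dw + (-2*x) dx ∧ dy ∧ dz + (4*w - 2*y) dy ∧ dz ∧ dw

For a 2-form omega = sum_{i<j} g_{ij} dx_i ∧ dx_j, the exterior derivative is
  d(omega) = sum_{i<j} d(g_{ij}) ∧ dx_i ∧ dx_j = sum_{i<j, k} (∂g_{ij}/∂x_k) dx_k ∧ dx_i ∧ dx_j.
Expand each term, using dx_k ∧ dx_i ∧ dx_j = sgn(permutation) dx_{(a)} ∧ dx_{(b)} ∧ dx_{(c)} with (a < b < c) sorted:
  d(-w*z + x^2 + 3*y*z) includes (∂/∂y)(-w*z + x^2 + 3*y*z) dy = (3*z) dy, which multiplied by dx ∧ dw gives (-3*z) dx ∧ dy ∧ dw
  d(-w*z + x^2 + 3*y*z) includes (∂/∂z)(-w*z + x^2 + 3*y*z) dz = (-w + 3*y) dz, which multiplied by dx ∧ dw gives (w - 3*y) dx ∧ dz ∧ dw
  d(2*w^2 - x^2) includes (∂/∂x)(2*w^2 - x^2) dx = (-2*x) dx, which multiplied by dy ∧ dz gives (-2*x) dx ∧ dy ∧ dz
  d(2*w^2 - x^2) includes (∂/∂w)(2*w^2 - x^2) dw = (4*w) dw, which multiplied by dy ∧ dz gives (4*w) dy ∧ dz ∧ dw
  d(w*z - y^2) includes (∂/∂y)(w*z - y^2) dy = (-2*y) dy, which multiplied by dz ∧ dw gives (-2*y) dy ∧ dz ∧ dw
Collecting like 3-forms: d(omega) = (-3*z) dx ∧ dy ∧ dw + (w - 3*y) dx ∧ dz ∧ dw + (-2*x) dx ∧ dy ∧ dz + (4*w - 2*y) dy ∧ dz ∧ dw.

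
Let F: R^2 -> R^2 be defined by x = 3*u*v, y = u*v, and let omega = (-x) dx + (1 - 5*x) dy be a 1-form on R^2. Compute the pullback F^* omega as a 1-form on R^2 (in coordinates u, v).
F^* omega = (v*(-24*u*v + 1)) du + (u*(-24*u*v + 1)) dv

Using F^*(f dg) = (f ∘ F) d(g ∘ F), substitute each coordinate x_i by F_i(u, v) in f_i, and replace dx_i by d F_i = (∂F_i/∂u) du + (∂F_i/∂v) dv.
  For the x component: f_1(F) = -3*u*v; d F_1 = (3*v) du + (3*u) dv
  For the y component: f_2(F) = -15*u*v + 1; d F_2 = (v) du + (u) dv
Combining and collecting du, dv coefficients:
  coeff of du: v*(-24*u*v + 1)
  coeff of dv: u*(-24*u*v + 1)
F^* omega = (v*(-24*u*v + 1)) du + (u*(-24*u*v + 1)) dv.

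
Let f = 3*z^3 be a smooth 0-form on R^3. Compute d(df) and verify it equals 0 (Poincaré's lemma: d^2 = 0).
d(df) = 0

Step 1: df = sum_i (∂f/∂x_i) dx_i = (0) dx + (0) dy + (9*z^2) dz.
Step 2: Apply d again. Using the 1-form formula, the coefficient of dx ∧ dy in d(df) is ∂^2 f/∂x ∂y - ∂^2 f/∂y ∂x = (0) - (0) = 0 (equality of mixed partials for smooth f).
Similarly for dx ∧ dz and dy ∧ dz — all coefficients vanish. So d(df) = 0.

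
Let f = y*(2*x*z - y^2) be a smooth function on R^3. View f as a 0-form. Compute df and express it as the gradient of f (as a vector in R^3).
df = (2*y*z) dx + (2*x*z - 3*y^2) dy + (2*x*y) dz; grad f = (2*y*z, 2*x*z - 3*y^2, 2*x*y)

For a 0-form f, d f = (∂f/∂x) dx + (∂f/∂y) dy + (∂f/∂z) dz. The components of the vector representation are exactly the entries of grad f in Cartesian coordinates:
  ∂f/∂x = 2*y*z
  ∂f/∂y = 2*x*z - 3*y^2
  ∂f/∂z = 2*x*y.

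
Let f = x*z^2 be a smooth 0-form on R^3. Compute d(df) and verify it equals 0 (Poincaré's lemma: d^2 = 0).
d(df) = 0

Step 1: df = sum_i (∂f/∂x_i) dx_i = (z^2) dx + (0) dy + (2*x*z) dz.
Step 2: Apply d again. Using the 1-form formula, the coefficient of dx ∧ dy in d(df) is ∂^2 f/∂x ∂y - ∂^2 f/∂y ∂x = (0) - (0) = 0 (equality of mixed partials for smooth f).
Similarly for dx ∧ dz and dy ∧ dz — all coefficients vanish. So d(df) = 0.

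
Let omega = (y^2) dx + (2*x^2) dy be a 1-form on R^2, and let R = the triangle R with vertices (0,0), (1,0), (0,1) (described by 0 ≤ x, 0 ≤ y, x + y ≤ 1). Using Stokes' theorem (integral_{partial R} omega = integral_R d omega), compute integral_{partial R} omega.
integral_(partial R) omega = 1/3

Stokes: integral_partial_R omega = integral_R d omega with d omega = (∂Q/∂x - ∂P/∂y) dx ∧ dy.
  ∂Q/∂x = 4*x
  ∂P/∂y = 2*y
  integrand = ∂Q/∂x - ∂P/∂y = 4*x - 2*y.
Integrating over R: integral_0^1 integral_0^{1-x} (4*x - 2*y) dy dx = 1/3.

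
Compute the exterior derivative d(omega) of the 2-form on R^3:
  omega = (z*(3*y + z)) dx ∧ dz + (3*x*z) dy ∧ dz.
d(omega) = 0

For a 2-form omega = sum_{i<j} g_{ij} dx_i ∧ dx_j, the exterior derivative is
  d(omega) = sum_{i<j} d(g_{ij}) ∧ dx_i ∧ dx_j = sum_{i<j, k} (∂g_{ij}/∂x_k) dx_k ∧ dx_i ∧ dx_j.
Expand each term, using dx_k ∧ dx_i ∧ dx_j = sgn(permutation) dx_{(a)} ∧ dx_{(b)} ∧ dx_{(c)} with (a < b < c) sorted:
  d(z*(3*y + z)) includes (∂/∂y)(z*(3*y + z)) dy = (3*z) dy, which multiplied by dx ∧ dz gives (-3*z) dx ∧ dy ∧ dz
  d(3*x*z) includes (∂/∂x)(3*x*z) dx = (3*z) dx, which multiplied by dy ∧ dz gives (3*z) dx ∧ dy ∧ dz
Collecting like 3-forms: d(omega) = 0.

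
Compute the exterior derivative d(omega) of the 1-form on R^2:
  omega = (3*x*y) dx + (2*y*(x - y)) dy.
d(omega) = (-3*x + 2*y) dx ∧ dy

For a 1-form omega = sum_i f_i dx_i, the exterior derivative is
  d(omega) = sum_{i < j} (∂f_j/∂x_i - ∂f_i/∂x_j) dx_i ∧ dx_j.
  coefficient of dx ∧ dy: ∂f_2/∂x - ∂f_1/∂y = ∂(2*y*(x - y))/∂x - ∂(3*x*y)/∂y = -3*x + 2*y
Assembling: d(omega) = (-3*x + 2*y) dx ∧ dy.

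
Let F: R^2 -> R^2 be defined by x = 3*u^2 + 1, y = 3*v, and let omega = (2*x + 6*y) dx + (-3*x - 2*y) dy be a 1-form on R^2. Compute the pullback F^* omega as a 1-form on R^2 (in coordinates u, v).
F^* omega = (12*u*(3*u^2 + 9*v + 1)) du + (-27*u^2 - 18*v - 9) dv

Using F^*(f dg) = (f ∘ F) d(g ∘ F), substitute each coordinate x_i by F_i(u, v) in f_i, and replace dx_i by d F_i = (∂F_i/∂u) du + (∂F_i/∂v) dv.
  For the x component: f_1(F) = 6*u^2 + 18*v + 2; d F_1 = (6*u) du + (0) dv
  For the y component: f_2(F) = -9*u^2 - 6*v - 3; d F_2 = (0) du + (3) dv
Combining and collecting du, dv coefficients:
  coeff of du: 12*u*(3*u^2 + 9*v + 1)
  coeff of dv: -27*u^2 - 18*v - 9
F^* omega = (12*u*(3*u^2 + 9*v + 1)) du + (-27*u^2 - 18*v - 9) dv.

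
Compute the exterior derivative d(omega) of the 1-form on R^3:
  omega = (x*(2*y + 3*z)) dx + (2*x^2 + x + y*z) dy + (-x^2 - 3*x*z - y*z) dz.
d(omega) = (2*x + 1) dx ∧ dy + (-5*x - 3*z) dx ∧ dz + (-y - z) dy ∧ dz

For a 1-form omega = sum_i f_i dx_i, the exterior derivative is
  d(omega) = sum_{i < j} (∂f_j/∂x_i - ∂f_i/∂x_j) dx_i ∧ dx_j.
  coefficient of dx ∧ dy: ∂f_2/∂x - ∂f_1/∂y = ∂(2*x^2 + x + y*z)/∂x - ∂(x*(2*y + 3*z))/∂y = 2*x + 1
  coefficient of dx ∧ dz: ∂f_3/∂x - ∂f_1/∂z = ∂(-x^2 - 3*x*z - y*z)/∂x - ∂(x*(2*y + 3*z))/∂z = -5*x - 3*z
  coefficient of dy ∧ dz: ∂f_3/∂y - ∂f_2/∂z = ∂(-x^2 - 3*x*z - y*z)/∂y - ∂(2*x^2 + x + y*z)/∂z = -y - z
Assembling: d(omega) = (2*x + 1) dx ∧ dy + (-5*x - 3*z) dx ∧ dz + (-y - z) dy ∧ dz.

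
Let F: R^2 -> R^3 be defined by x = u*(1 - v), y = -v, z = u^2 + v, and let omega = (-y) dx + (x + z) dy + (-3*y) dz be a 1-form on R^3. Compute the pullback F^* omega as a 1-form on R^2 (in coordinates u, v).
F^* omega = (v*(6*u - v + 1)) du + (-u^2 - u + 2*v) dv

Using F^*(f dg) = (f ∘ F) d(g ∘ F), substitute each coordinate x_i by F_i(u, v) in f_i, and replace dx_i by d F_i = (∂F_i/∂u) du + (∂F_i/∂v) dv.
  For the x component: f_1(F) = v; d F_1 = (1 - v) du + (-u) dv
  For the y component: f_2(F) = u^2 - u*v + u + v; d F_2 = (0) du + (-1) dv
  For the z component: f_3(F) = 3*v; d F_3 = (2*u) du + (1) dv
Combining and collecting du, dv coefficients:
  coeff of du: v*(6*u - v + 1)
  coeff of dv: -u^2 - u + 2*v
F^* omega = (v*(6*u - v + 1)) du + (-u^2 - u + 2*v) dv.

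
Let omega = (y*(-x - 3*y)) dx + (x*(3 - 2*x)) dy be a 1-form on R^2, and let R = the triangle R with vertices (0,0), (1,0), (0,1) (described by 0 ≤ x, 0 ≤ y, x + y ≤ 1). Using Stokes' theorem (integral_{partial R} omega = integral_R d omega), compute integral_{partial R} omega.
integral_(partial R) omega = 2

Stokes: integral_partial_R omega = integral_R d omega with d omega = (∂Q/∂x - ∂P/∂y) dx ∧ dy.
  ∂Q/∂x = 3 - 4*x
  ∂P/∂y = -x - 6*y
  integrand = ∂Q/∂x - ∂P/∂y = -3*x + 6*y + 3.
Integrating over R: integral_0^1 integral_0^{1-x} (-3*x + 6*y + 3) dy dx = 2.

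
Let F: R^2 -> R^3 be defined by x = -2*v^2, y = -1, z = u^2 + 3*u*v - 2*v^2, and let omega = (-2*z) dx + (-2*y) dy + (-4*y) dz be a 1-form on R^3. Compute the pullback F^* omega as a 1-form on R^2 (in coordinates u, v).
F^* omega = (8*u + 12*v) du + (8*u^2*v + 24*u*v^2 + 12*u - 16*v^3 - 16*v) dv

Using F^*(f dg) = (f ∘ F) d(g ∘ F), substitute each coordinate x_i by F_i(u, v) in f_i, and replace dx_i by d F_i = (∂F_i/∂u) du + (∂F_i/∂v) dv.
  For the x component: f_1(F) = -2*u^2 - 6*u*v + 4*v^2; d F_1 = (0) du + (-4*v) dv
  For the y component: f_2(F) = 2; d F_2 = (0) du + (0) dv
  For the z component: f_3(F) = 4; d F_3 = (2*u + 3*v) du + (3*u - 4*v) dv
Combining and collecting du, dv coefficients:
  coeff of du: 8*u + 12*v
  coeff of dv: 8*u^2*v + 24*u*v^2 + 12*u - 16*v^3 - 16*v
F^* omega = (8*u + 12*v) du + (8*u^2*v + 24*u*v^2 + 12*u - 16*v^3 - 16*v) dv.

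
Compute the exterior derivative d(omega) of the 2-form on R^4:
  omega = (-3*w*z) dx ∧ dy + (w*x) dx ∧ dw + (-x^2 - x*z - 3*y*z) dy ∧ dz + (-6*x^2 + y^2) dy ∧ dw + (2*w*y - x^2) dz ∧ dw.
d(omega) = (-3*w - 2*x - z) dx ∧ dy ∧ dz + (-12*x - 3*z) dx ∧ dy ∧ dw + (-2*x) dx ∧ dz ∧ dw + (2*w) dy ∧ dz ∧ dw

For a 2-form omega = sum_{i<j} g_{ij} dx_i ∧ dx_j, the exterior derivative is
  d(omega) = sum_{i<j} d(g_{ij}) ∧ dx_i ∧ dx_j = sum_{i<j, k} (∂g_{ij}/∂x_k) dx_k ∧ dx_i ∧ dx_j.
Expand each term, using dx_k ∧ dx_i ∧ dx_j = sgn(permutation) dx_{(a)} ∧ dx_{(b)} ∧ dx_{(c)} with (a < b < c) sorted:
  d(-3*w*z) includes (∂/∂z)(-3*w*z) dz = (-3*w) dz, which multiplied by dx ∧ dy gives (-3*w) dx ∧ dy ∧ dz
  d(-3*w*z) includes (∂/∂w)(-3*w*z) dw = (-3*z) dw, which multiplied by dx ∧ dy gives (-3*z) dx ∧ dy ∧ dw
  d(-x^2 - x*z - 3*y*z) includes (∂/∂x)(-x^2 - x*z - 3*y*z) dx = (-2*x - z) dx, which multiplied by dy ∧ dz gives (-2*x - z) dx ∧ dy ∧ dz
  d(-6*x^2 + y^2) includes (∂/∂x)(-6*x^2 + y^2) dx = (-12*x) dx, which multiplied by dy ∧ dw gives (-12*x) dx ∧ dy ∧ dw
  d(2*w*y - x^2) includes (∂/∂x)(2*w*y - x^2) dx = (-2*x) dx, which multiplied by dz ∧ dw gives (-2*x) dx ∧ dz ∧ dw
  d(2*w*y - x^2) includes (∂/∂y)(2*w*y - x^2) dy = (2*w) dy, which multiplied by dz ∧ dw gives (2*w) dy ∧ dz ∧ dw
Collecting like 3-forms: d(omega) = (-3*w - 2*x - z) dx ∧ dy ∧ dz + (-12*x - 3*z) dx ∧ dy ∧ dw + (-2*x) dx ∧ dz ∧ dw + (2*w) dy ∧ dz ∧ dw.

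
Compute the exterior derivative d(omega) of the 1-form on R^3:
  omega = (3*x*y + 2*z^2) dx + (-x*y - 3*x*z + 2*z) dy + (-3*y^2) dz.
d(omega) = (-3*x - y - 3*z) dx ∧ dy + (-4*z) dx ∧ dz + (3*x - 6*y - 2) dy ∧ dz

For a 1-form omega = sum_i f_i dx_i, the exterior derivative is
  d(omega) = sum_{i < j} (∂f_j/∂x_i - ∂f_i/∂x_j) dx_i ∧ dx_j.
  coefficient of dx ∧ dy: ∂f_2/∂x - ∂f_1/∂y = ∂(-x*y - 3*x*z + 2*z)/∂x - ∂(3*x*y + 2*z^2)/∂y = -3*x - y - 3*z
  coefficient of dx ∧ dz: ∂f_3/∂x - ∂f_1/∂z = ∂(-3*y^2)/∂x - ∂(3*x*y + 2*z^2)/∂z = -4*z
  coefficient of dy ∧ dz: ∂f_3/∂y - ∂f_2/∂z = ∂(-3*y^2)/∂y - ∂(-x*y - 3*x*z + 2*z)/∂z = 3*x - 6*y - 2
Assembling: d(omega) = (-3*x - y - 3*z) dx ∧ dy + (-4*z) dx ∧ dz + (3*x - 6*y - 2) dy ∧ dz.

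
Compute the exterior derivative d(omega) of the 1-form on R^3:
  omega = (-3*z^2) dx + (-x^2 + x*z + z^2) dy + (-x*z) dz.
d(omega) = (-2*x + z) dx ∧ dy + (5*z) dx ∧ dz + (-x - 2*z) dy ∧ dz

For a 1-form omega = sum_i f_i dx_i, the exterior derivative is
  d(omega) = sum_{i < j} (∂f_j/∂x_i - ∂f_i/∂x_j) dx_i ∧ dx_j.
  coefficient of dx ∧ dy: ∂f_2/∂x - ∂f_1/∂y = ∂(-x^2 + x*z + z^2)/∂x - ∂(-3*z^2)/∂y = -2*x + z
  coefficient of dx ∧ dz: ∂f_3/∂x - ∂f_1/∂z = ∂(-x*z)/∂x - ∂(-3*z^2)/∂z = 5*z
  coefficient of dy ∧ dz: ∂f_3/∂y - ∂f_2/∂z = ∂(-x*z)/∂y - ∂(-x^2 + x*z + z^2)/∂z = -x - 2*z
Assembling: d(omega) = (-2*x + z) dx ∧ dy + (5*z) dx ∧ dz + (-x - 2*z) dy ∧ dz.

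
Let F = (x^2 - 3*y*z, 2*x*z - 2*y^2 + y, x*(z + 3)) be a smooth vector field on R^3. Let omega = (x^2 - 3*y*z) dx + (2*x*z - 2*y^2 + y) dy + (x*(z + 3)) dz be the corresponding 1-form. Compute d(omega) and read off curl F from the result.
d(omega) = (-2*x) dy ∧ dz + (-3*y - z - 3) dz ∧ dx + (5*z) dx ∧ dy; curl F = (-2*x, -3*y - z - 3, 5*z)

d omega = sum_{i<j} (∂f_j/∂x_i - ∂f_i/∂x_j) dx_i ∧ dx_j. Under the identification (dy ∧ dz, dz ∧ dx, dx ∧ dy) ↔ (e_x, e_y, e_z), the coefficients are exactly the components of curl F. Compute:
  ∂R/∂y - ∂Q/∂z = (0) - (2*x) = -2*x
  ∂P/∂z - ∂R/∂x = (-3*y) - (z + 3) = -3*y - z - 3
  ∂Q/∂x - ∂P/∂y = (2*z) - (-3*z) = 5*z.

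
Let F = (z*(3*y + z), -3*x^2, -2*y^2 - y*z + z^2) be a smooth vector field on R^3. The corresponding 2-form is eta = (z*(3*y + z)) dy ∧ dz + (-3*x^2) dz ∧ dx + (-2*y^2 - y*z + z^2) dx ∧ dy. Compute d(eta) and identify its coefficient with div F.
d(eta) = (-y + 2*z) dx ∧ dy ∧ dz; div F = -y + 2*z

For a 2-form in R^3 of the form above, applying d gives a 3-form with coefficient ∂P/∂x + ∂Q/∂y + ∂R/∂z:
  ∂P/∂x = 0
  ∂Q/∂y = 0
  ∂R/∂z = -y + 2*z
Sum = -y + 2*z, which is exactly div F.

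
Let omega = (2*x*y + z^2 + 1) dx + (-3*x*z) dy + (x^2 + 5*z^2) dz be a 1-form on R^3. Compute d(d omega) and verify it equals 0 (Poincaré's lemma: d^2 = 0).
d(d omega) = 0

Step 1: d omega = sum_{i<j} (∂f_j/∂x_i - ∂f_i/∂x_j) dx_i ∧ dx_j:
  coeff of dx ∧ dy: -2*x - 3*z
  coeff of dx ∧ dz: 2*x - 2*z
  coeff of dy ∧ dz: 3*x
Step 2: Apply d again to each 2-form coefficient. The only possible 3-form in R^3 is dx ∧ dy ∧ dz, with coefficient
  ∂(coeff of dy∧dz)/∂x - ∂(coeff of dx∧dz)/∂y + ∂(coeff of dx∧dy)/∂z
  = ∂/∂x (3*x) - ∂/∂y (2*x - 2*z) + ∂/∂z (-2*x - 3*z).
Each of these terms simplifies to sums of mixed partials that cancel in pairs. The result is 0 (by equality of mixed partials for smooth functions — Schwarz / Clairaut).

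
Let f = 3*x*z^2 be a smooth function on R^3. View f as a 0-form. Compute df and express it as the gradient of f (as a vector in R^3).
df = (3*z^2) dx + (0) dy + (6*x*z) dz; grad f = (3*z^2, 0, 6*x*z)

For a 0-form f, d f = (∂f/∂x) dx + (∂f/∂y) dy + (∂f/∂z) dz. The components of the vector representation are exactly the entries of grad f in Cartesian coordinates:
  ∂f/∂x = 3*z^2
  ∂f/∂y = 0
  ∂f/∂z = 6*x*z.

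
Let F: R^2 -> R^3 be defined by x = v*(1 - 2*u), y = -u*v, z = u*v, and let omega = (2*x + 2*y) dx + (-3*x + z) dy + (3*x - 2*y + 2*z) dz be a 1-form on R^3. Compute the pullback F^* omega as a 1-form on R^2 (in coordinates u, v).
F^* omega = (v^2*(3*u + 2)) du + (v*(3*u^2 - 4*u + 2)) dv

Using F^*(f dg) = (f ∘ F) d(g ∘ F), substitute each coordinate x_i by F_i(u, v) in f_i, and replace dx_i by d F_i = (∂F_i/∂u) du + (∂F_i/∂v) dv.
  For the x component: f_1(F) = 2*v*(1 - 3*u); d F_1 = (-2*v) du + (1 - 2*u) dv
  For the y component: f_2(F) = v*(7*u - 3); d F_2 = (-v) du + (-u) dv
  For the z component: f_3(F) = v*(3 - 2*u); d F_3 = (v) du + (u) dv
Combining and collecting du, dv coefficients:
  coeff of du: v^2*(3*u + 2)
  coeff of dv: v*(3*u^2 - 4*u + 2)
F^* omega = (v^2*(3*u + 2)) du + (v*(3*u^2 - 4*u + 2)) dv.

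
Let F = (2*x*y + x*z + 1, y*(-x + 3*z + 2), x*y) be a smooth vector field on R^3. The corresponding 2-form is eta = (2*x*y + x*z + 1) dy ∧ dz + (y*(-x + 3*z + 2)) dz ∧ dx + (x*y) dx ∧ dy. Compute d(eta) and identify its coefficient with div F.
d(eta) = (-x + 2*y + 4*z + 2) dx ∧ dy ∧ dz; div F = -x + 2*y + 4*z + 2

For a 2-form in R^3 of the form above, applying d gives a 3-form with coefficient ∂P/∂x + ∂Q/∂y + ∂R/∂z:
  ∂P/∂x = 2*y + z
  ∂Q/∂y = -x + 3*z + 2
  ∂R/∂z = 0
Sum = -x + 2*y + 4*z + 2, which is exactly div F.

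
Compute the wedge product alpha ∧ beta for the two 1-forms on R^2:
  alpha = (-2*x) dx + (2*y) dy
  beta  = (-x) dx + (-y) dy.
alpha ∧ beta = (4*x*y) dx ∧ dy

Distribute the wedge, using dx_i ∧ dx_j = -dx_j ∧ dx_i and dx_i ∧ dx_i = 0. For each pair (i, j) with i < j, the coefficient of dx_i ∧ dx_j in alpha ∧ beta is (alpha_i * beta_j - alpha_j * beta_i). Collecting: alpha ∧ beta = (4*x*y) dx ∧ dy.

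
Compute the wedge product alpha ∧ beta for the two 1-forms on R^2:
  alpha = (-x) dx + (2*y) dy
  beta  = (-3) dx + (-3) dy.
alpha ∧ beta = (3*x + 6*y) dx ∧ dy

Distribute the wedge, using dx_i ∧ dx_j = -dx_j ∧ dx_i and dx_i ∧ dx_i = 0. For each pair (i, j) with i < j, the coefficient of dx_i ∧ dx_j in alpha ∧ beta is (alpha_i * beta_j - alpha_j * beta_i). Collecting: alpha ∧ beta = (3*x + 6*y) dx ∧ dy.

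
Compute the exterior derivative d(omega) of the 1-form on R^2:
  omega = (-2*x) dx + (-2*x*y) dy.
d(omega) = (-2*y) dx ∧ dy

For a 1-form omega = sum_i f_i dx_i, the exterior derivative is
  d(omega) = sum_{i < j} (∂f_j/∂x_i - ∂f_i/∂x_j) dx_i ∧ dx_j.
  coefficient of dx ∧ dy: ∂f_2/∂x - ∂f_1/∂y = ∂(-2*x*y)/∂x - ∂(-2*x)/∂y = -2*y
Assembling: d(omega) = (-2*y) dx ∧ dy.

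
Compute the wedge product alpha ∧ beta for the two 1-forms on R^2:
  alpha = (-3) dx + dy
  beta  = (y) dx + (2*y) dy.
alpha ∧ beta = (-7*y) dx ∧ dy

Distribute the wedge, using dx_i ∧ dx_j = -dx_j ∧ dx_i and dx_i ∧ dx_i = 0. For each pair (i, j) with i < j, the coefficient of dx_i ∧ dx_j in alpha ∧ beta is (alpha_i * beta_j - alpha_j * beta_i). Collecting: alpha ∧ beta = (-7*y) dx ∧ dy.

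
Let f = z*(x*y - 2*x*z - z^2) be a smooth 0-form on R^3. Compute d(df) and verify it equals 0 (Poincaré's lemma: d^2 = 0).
d(df) = 0

Step 1: df = sum_i (∂f/∂x_i) dx_i = (z*(y - 2*z)) dx + (x*z) dy + (x*y - 4*x*z - 3*z^2) dz.
Step 2: Apply d again. Using the 1-form formula, the coefficient of dx ∧ dy in d(df) is ∂^2 f/∂x ∂y - ∂^2 f/∂y ∂x = (z) - (z) = 0 (equality of mixed partials for smooth f).
Similarly for dx ∧ dz and dy ∧ dz — all coefficients vanish. So d(df) = 0.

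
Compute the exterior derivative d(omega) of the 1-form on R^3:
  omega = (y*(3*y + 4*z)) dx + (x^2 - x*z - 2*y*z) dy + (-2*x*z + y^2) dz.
d(omega) = (2*x - 6*y - 5*z) dx ∧ dy + (-4*y - 2*z) dx ∧ dz + (x + 4*y) dy ∧ dz

For a 1-form omega = sum_i f_i dx_i, the exterior derivative is
  d(omega) = sum_{i < j} (∂f_j/∂x_i - ∂f_i/∂x_j) dx_i ∧ dx_j.
  coefficient of dx ∧ dy: ∂f_2/∂x - ∂f_1/∂y = ∂(x^2 - x*z - 2*y*z)/∂x - ∂(y*(3*y + 4*z))/∂y = 2*x - 6*y - 5*z
  coefficient of dx ∧ dz: ∂f_3/∂x - ∂f_1/∂z = ∂(-2*x*z + y^2)/∂x - ∂(y*(3*y + 4*z))/∂z = -4*y - 2*z
  coefficient of dy ∧ dz: ∂f_3/∂y - ∂f_2/∂z = ∂(-2*x*z + y^2)/∂y - ∂(x^2 - x*z - 2*y*z)/∂z = x + 4*y
Assembling: d(omega) = (2*x - 6*y - 5*z) dx ∧ dy + (-4*y - 2*z) dx ∧ dz + (x + 4*y) dy ∧ dz.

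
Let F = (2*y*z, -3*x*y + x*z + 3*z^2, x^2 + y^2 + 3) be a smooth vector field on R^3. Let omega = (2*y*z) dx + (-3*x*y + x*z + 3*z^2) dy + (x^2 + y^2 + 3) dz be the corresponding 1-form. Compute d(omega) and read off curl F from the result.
d(omega) = (-x + 2*y - 6*z) dy ∧ dz + (-2*x + 2*y) dz ∧ dx + (-3*y - z) dx ∧ dy; curl F = (-x + 2*y - 6*z, -2*x + 2*y, -3*y - z)

d omega = sum_{i<j} (∂f_j/∂x_i - ∂f_i/∂x_j) dx_i ∧ dx_j. Under the identification (dy ∧ dz, dz ∧ dx, dx ∧ dy) ↔ (e_x, e_y, e_z), the coefficients are exactly the components of curl F. Compute:
  ∂R/∂y - ∂Q/∂z = (2*y) - (x + 6*z) = -x + 2*y - 6*z
  ∂P/∂z - ∂R/∂x = (2*y) - (2*x) = -2*x + 2*y
  ∂Q/∂x - ∂P/∂y = (-3*y + z) - (2*z) = -3*y - z.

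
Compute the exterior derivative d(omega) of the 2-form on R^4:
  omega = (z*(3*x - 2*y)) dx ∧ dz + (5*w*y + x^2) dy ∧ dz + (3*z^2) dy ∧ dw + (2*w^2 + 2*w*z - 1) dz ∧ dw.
d(omega) = (2*x + 2*z) dx ∧ dy ∧ dz + (5*y - 6*z) dy ∧ dz ∧ dw

For a 2-form omega = sum_{i<j} g_{ij} dx_i ∧ dx_j, the exterior derivative is
  d(omega) = sum_{i<j} d(g_{ij}) ∧ dx_i ∧ dx_j = sum_{i<j, k} (∂g_{ij}/∂x_k) dx_k ∧ dx_i ∧ dx_j.
Expand each term, using dx_k ∧ dx_i ∧ dx_j = sgn(permutation) dx_{(a)} ∧ dx_{(b)} ∧ dx_{(c)} with (a < b < c) sorted:
  d(z*(3*x - 2*y)) includes (∂/∂y)(z*(3*x - 2*y)) dy = (-2*z) dy, which multiplied by dx ∧ dz gives (2*z) dx ∧ dy ∧ dz
  d(5*w*y + x^2) includes (∂/∂x)(5*w*y + x^2) dx = (2*x) dx, which multiplied by dy ∧ dz gives (2*x) dx ∧ dy ∧ dz
  d(5*w*y + x^2) includes (∂/∂w)(5*w*y + x^2) dw = (5*y) dw, which multiplied by dy ∧ dz gives (5*y) dy ∧ dz ∧ dw
  d(3*z^2) includes (∂/∂z)(3*z^2) dz = (6*z) dz, which multiplied by dy ∧ dw gives (-6*z) dy ∧ dz ∧ dw
Collecting like 3-forms: d(omega) = (2*x + 2*z) dx ∧ dy ∧ dz + (5*y - 6*z) dy ∧ dz ∧ dw.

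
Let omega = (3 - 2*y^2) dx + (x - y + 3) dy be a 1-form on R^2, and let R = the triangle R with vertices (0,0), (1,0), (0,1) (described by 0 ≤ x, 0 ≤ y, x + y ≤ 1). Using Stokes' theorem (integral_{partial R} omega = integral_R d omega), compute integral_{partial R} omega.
integral_(partial R) omega = 7/6

Stokes: integral_partial_R omega = integral_R d omega with d omega = (∂Q/∂x - ∂P/∂y) dx ∧ dy.
  ∂Q/∂x = 1
  ∂P/∂y = -4*y
  integrand = ∂Q/∂x - ∂P/∂y = 4*y + 1.
Integrating over R: integral_0^1 integral_0^{1-x} (4*y + 1) dy dx = 7/6.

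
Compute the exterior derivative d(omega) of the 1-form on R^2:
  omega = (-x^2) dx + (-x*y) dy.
d(omega) = (-y) dx ∧ dy

For a 1-form omega = sum_i f_i dx_i, the exterior derivative is
  d(omega) = sum_{i < j} (∂f_j/∂x_i - ∂f_i/∂x_j) dx_i ∧ dx_j.
  coefficient of dx ∧ dy: ∂f_2/∂x - ∂f_1/∂y = ∂(-x*y)/∂x - ∂(-x^2)/∂y = -y
Assembling: d(omega) = (-y) dx ∧ dy.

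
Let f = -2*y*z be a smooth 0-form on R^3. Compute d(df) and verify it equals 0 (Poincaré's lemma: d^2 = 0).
d(df) = 0

Step 1: df = sum_i (∂f/∂x_i) dx_i = (0) dx + (-2*z) dy + (-2*y) dz.
Step 2: Apply d again. Using the 1-form formula, the coefficient of dx ∧ dy in d(df) is ∂^2 f/∂x ∂y - ∂^2 f/∂y ∂x = (0) - (0) = 0 (equality of mixed partials for smooth f).
Similarly for dx ∧ dz and dy ∧ dz — all coefficients vanish. So d(df) = 0.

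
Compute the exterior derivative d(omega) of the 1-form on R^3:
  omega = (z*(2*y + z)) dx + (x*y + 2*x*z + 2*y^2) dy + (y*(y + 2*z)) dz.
d(omega) = (y) dx ∧ dy + (-2*y - 2*z) dx ∧ dz + (-2*x + 2*y + 2*z) dy ∧ dz

For a 1-form omega = sum_i f_i dx_i, the exterior derivative is
  d(omega) = sum_{i < j} (∂f_j/∂x_i - ∂f_i/∂x_j) dx_i ∧ dx_j.
  coefficient of dx ∧ dy: ∂f_2/∂x - ∂f_1/∂y = ∂(x*y + 2*x*z + 2*y^2)/∂x - ∂(z*(2*y + z))/∂y = y
  coefficient of dx ∧ dz: ∂f_3/∂x - ∂f_1/∂z = ∂(y*(y + 2*z))/∂x - ∂(z*(2*y + z))/∂z = -2*y - 2*z
  coefficient of dy ∧ dz: ∂f_3/∂y - ∂f_2/∂z = ∂(y*(y + 2*z))/∂y - ∂(x*y + 2*x*z + 2*y^2)/∂z = -2*x + 2*y + 2*z
Assembling: d(omega) = (y) dx ∧ dy + (-2*y - 2*z) dx ∧ dz + (-2*x + 2*y + 2*z) dy ∧ dz.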